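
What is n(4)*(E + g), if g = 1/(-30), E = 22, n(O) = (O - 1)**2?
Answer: 1977/10 ≈ 197.70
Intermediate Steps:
n(O) = (-1 + O)**2
g = -1/30 ≈ -0.033333
n(4)*(E + g) = (-1 + 4)**2*(22 - 1/30) = 3**2*(659/30) = 9*(659/30) = 1977/10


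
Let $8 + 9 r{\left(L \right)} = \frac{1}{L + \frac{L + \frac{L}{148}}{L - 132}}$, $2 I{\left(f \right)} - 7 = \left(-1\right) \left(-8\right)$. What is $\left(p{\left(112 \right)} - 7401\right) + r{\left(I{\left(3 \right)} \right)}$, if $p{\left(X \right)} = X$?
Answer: $- \frac{5995666181}{822465} \approx -7289.9$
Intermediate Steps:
$I{\left(f \right)} = \frac{15}{2}$ ($I{\left(f \right)} = \frac{7}{2} + \frac{\left(-1\right) \left(-8\right)}{2} = \frac{7}{2} + \frac{1}{2} \cdot 8 = \frac{7}{2} + 4 = \frac{15}{2}$)
$r{\left(L \right)} = - \frac{8}{9} + \frac{1}{9 \left(L + \frac{149 L}{148 \left(-132 + L\right)}\right)}$ ($r{\left(L \right)} = - \frac{8}{9} + \frac{1}{9 \left(L + \frac{L + \frac{L}{148}}{L - 132}\right)} = - \frac{8}{9} + \frac{1}{9 \left(L + \frac{L + L \frac{1}{148}}{-132 + L}\right)} = - \frac{8}{9} + \frac{1}{9 \left(L + \frac{L + \frac{L}{148}}{-132 + L}\right)} = - \frac{8}{9} + \frac{1}{9 \left(L + \frac{\frac{149}{148} L}{-132 + L}\right)} = - \frac{8}{9} + \frac{1}{9 \left(L + \frac{149 L}{148 \left(-132 + L\right)}\right)}$)
$\left(p{\left(112 \right)} - 7401\right) + r{\left(I{\left(3 \right)} \right)} = \left(112 - 7401\right) + \frac{4 \left(-4884 - 296 \left(\frac{15}{2}\right)^{2} + 38811 \cdot \frac{15}{2}\right)}{9 \cdot \frac{15}{2} \left(-19387 + 148 \cdot \frac{15}{2}\right)} = -7289 + \frac{4}{9} \cdot \frac{2}{15} \frac{1}{-19387 + 1110} \left(-4884 - 16650 + \frac{582165}{2}\right) = -7289 + \frac{4}{9} \cdot \frac{2}{15} \frac{1}{-18277} \left(-4884 - 16650 + \frac{582165}{2}\right) = -7289 + \frac{4}{9} \cdot \frac{2}{15} \left(- \frac{1}{18277}\right) \frac{539097}{2} = -7289 - \frac{718796}{822465} = - \frac{5995666181}{822465}$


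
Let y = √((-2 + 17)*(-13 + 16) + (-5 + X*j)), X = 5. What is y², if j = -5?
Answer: 15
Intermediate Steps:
y = √15 (y = √((-2 + 17)*(-13 + 16) + (-5 + 5*(-5))) = √(15*3 + (-5 - 25)) = √(45 - 30) = √15 ≈ 3.8730)
y² = (√15)² = 15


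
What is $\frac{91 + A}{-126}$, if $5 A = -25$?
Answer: $- \frac{43}{63} \approx -0.68254$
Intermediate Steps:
$A = -5$ ($A = \frac{1}{5} \left(-25\right) = -5$)
$\frac{91 + A}{-126} = \frac{91 - 5}{-126} = \left(- \frac{1}{126}\right) 86 = - \frac{43}{63}$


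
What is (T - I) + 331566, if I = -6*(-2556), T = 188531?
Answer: 504761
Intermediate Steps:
I = 15336
(T - I) + 331566 = (188531 - 1*15336) + 331566 = (188531 - 15336) + 331566 = 173195 + 331566 = 504761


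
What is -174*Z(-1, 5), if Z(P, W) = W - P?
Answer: -1044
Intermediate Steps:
-174*Z(-1, 5) = -174*(5 - 1*(-1)) = -174*(5 + 1) = -174*6 = -1044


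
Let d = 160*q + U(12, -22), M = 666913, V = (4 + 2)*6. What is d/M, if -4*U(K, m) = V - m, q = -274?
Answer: -87709/1333826 ≈ -0.065757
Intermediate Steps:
V = 36 (V = 6*6 = 36)
U(K, m) = -9 + m/4 (U(K, m) = -(36 - m)/4 = -9 + m/4)
d = -87709/2 (d = 160*(-274) + (-9 + (¼)*(-22)) = -43840 + (-9 - 11/2) = -43840 - 29/2 = -87709/2 ≈ -43855.)
d/M = -87709/2/666913 = -87709/2*1/666913 = -87709/1333826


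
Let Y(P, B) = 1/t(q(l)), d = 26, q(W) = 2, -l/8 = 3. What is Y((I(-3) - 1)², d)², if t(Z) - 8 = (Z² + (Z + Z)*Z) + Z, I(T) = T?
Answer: 1/484 ≈ 0.0020661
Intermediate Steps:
l = -24 (l = -8*3 = -24)
t(Z) = 8 + Z + 3*Z² (t(Z) = 8 + ((Z² + (Z + Z)*Z) + Z) = 8 + ((Z² + (2*Z)*Z) + Z) = 8 + ((Z² + 2*Z²) + Z) = 8 + (3*Z² + Z) = 8 + (Z + 3*Z²) = 8 + Z + 3*Z²)
Y(P, B) = 1/22 (Y(P, B) = 1/(8 + 2 + 3*2²) = 1/(8 + 2 + 3*4) = 1/(8 + 2 + 12) = 1/22)
Y((I(-3) - 1)², d)² = (1/22)² = 1/484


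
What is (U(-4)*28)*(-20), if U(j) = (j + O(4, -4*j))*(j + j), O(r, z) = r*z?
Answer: 268800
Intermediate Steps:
U(j) = -30*j² (U(j) = (j + 4*(-4*j))*(j + j) = (j - 16*j)*(2*j) = (-15*j)*(2*j) = -30*j²)
(U(-4)*28)*(-20) = (-30*(-4)²*28)*(-20) = (-30*16*28)*(-20) = -480*28*(-20) = -13440*(-20) = 268800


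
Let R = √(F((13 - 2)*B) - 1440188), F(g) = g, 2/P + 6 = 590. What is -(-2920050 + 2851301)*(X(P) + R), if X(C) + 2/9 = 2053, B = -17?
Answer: 1270137775/9 + 343745*I*√57615 ≈ 1.4113e+8 + 8.251e+7*I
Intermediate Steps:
P = 1/292 (P = 2/(-6 + 590) = 2/584 = 2*(1/584) = 1/292 ≈ 0.0034247)
X(C) = 18475/9 (X(C) = -2/9 + 2053 = 18475/9)
R = 5*I*√57615 (R = √((13 - 2)*(-17) - 1440188) = √(11*(-17) - 1440188) = √(-187 - 1440188) = √(-1440375) = 5*I*√57615 ≈ 1200.2*I)
-(-2920050 + 2851301)*(X(P) + R) = -(-2920050 + 2851301)*(18475/9 + 5*I*√57615) = -(-68749)*(18475/9 + 5*I*√57615) = -(-1270137775/9 - 343745*I*√57615) = 1270137775/9 + 343745*I*√57615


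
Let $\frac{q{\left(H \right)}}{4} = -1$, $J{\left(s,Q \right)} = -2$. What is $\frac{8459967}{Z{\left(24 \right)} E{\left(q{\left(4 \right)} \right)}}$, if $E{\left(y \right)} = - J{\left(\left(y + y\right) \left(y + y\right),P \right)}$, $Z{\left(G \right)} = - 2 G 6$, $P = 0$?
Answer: $- \frac{2819989}{192} \approx -14687.0$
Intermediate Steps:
$Z{\left(G \right)} = - 12 G$
$q{\left(H \right)} = -4$ ($q{\left(H \right)} = 4 \left(-1\right) = -4$)
$E{\left(y \right)} = 2$ ($E{\left(y \right)} = \left(-1\right) \left(-2\right) = 2$)
$\frac{8459967}{Z{\left(24 \right)} E{\left(q{\left(4 \right)} \right)}} = \frac{8459967}{\left(-12\right) 24 \cdot 2} = \frac{8459967}{\left(-288\right) 2} = \frac{8459967}{-576} = 8459967 \left(- \frac{1}{576}\right) = - \frac{2819989}{192}$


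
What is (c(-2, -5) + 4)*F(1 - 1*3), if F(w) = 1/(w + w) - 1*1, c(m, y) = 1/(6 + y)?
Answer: -25/4 ≈ -6.2500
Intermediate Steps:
F(w) = -1 + 1/(2*w) (F(w) = 1/(2*w) - 1 = -1 + 1/(2*w))
(c(-2, -5) + 4)*F(1 - 1*3) = (1/(6 - 5) + 4)*((1/2 - (1 - 1*3))/(1 - 1*3)) = (1/1 + 4)*((1/2 - (1 - 3))/(1 - 3)) = (1 + 4)*((1/2 - 1*(-2))/(-2)) = 5*(-(1/2 + 2)/2) = 5*(-1/2*5/2) = 5*(-5/4) = -25/4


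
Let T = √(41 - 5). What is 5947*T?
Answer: 35682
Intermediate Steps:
T = 6 (T = √36 = 6)
5947*T = 5947*6 = 35682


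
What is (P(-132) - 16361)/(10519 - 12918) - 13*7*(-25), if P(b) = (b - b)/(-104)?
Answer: 5474086/2399 ≈ 2281.8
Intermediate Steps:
P(b) = 0 (P(b) = 0*(-1/104) = 0)
(P(-132) - 16361)/(10519 - 12918) - 13*7*(-25) = (0 - 16361)/(10519 - 12918) - 13*7*(-25) = -16361/(-2399) - 91*(-25) = -16361*(-1/2399) - 1*(-2275) = 16361/2399 + 2275 = 5474086/2399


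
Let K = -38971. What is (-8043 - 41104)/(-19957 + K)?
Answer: 49147/58928 ≈ 0.83402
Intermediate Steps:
(-8043 - 41104)/(-19957 + K) = (-8043 - 41104)/(-19957 - 38971) = -49147/(-58928) = -49147*(-1/58928) = 49147/58928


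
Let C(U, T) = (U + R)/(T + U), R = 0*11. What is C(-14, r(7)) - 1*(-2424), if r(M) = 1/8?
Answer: 269176/111 ≈ 2425.0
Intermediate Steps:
r(M) = ⅛
R = 0
C(U, T) = U/(T + U) (C(U, T) = (U + 0)/(T + U) = U/(T + U))
C(-14, r(7)) - 1*(-2424) = -14/(⅛ - 14) - 1*(-2424) = -14/(-111/8) + 2424 = -14*(-8/111) + 2424 = 112/111 + 2424 = 269176/111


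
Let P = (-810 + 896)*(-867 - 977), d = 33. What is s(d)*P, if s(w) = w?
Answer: -5233272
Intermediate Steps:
P = -158584 (P = 86*(-1844) = -158584)
s(d)*P = 33*(-158584) = -5233272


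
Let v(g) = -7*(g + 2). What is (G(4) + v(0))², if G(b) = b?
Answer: 100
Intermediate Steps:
v(g) = -14 - 7*g (v(g) = -7*(2 + g) = -14 - 7*g)
(G(4) + v(0))² = (4 + (-14 - 7*0))² = (4 + (-14 + 0))² = (4 - 14)² = (-10)² = 100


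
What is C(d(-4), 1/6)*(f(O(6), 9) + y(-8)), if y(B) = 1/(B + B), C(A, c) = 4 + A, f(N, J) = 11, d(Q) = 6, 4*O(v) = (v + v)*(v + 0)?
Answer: 875/8 ≈ 109.38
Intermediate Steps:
O(v) = v²/2 (O(v) = ((v + v)*(v + 0))/4 = ((2*v)*v)/4 = (2*v²)/4 = v²/2)
y(B) = 1/(2*B)
C(d(-4), 1/6)*(f(O(6), 9) + y(-8)) = (4 + 6)*(11 + (½)/(-8)) = 10*(11 + (½)*(-⅛)) = 10*(11 - 1/16) = 10*(175/16) = 875/8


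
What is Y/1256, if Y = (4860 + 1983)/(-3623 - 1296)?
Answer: -6843/6178264 ≈ -0.0011076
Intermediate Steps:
Y = -6843/4919 (Y = 6843/(-4919) = 6843*(-1/4919) = -6843/4919 ≈ -1.3911)
Y/1256 = -6843/4919/1256 = -6843/4919*1/1256 = -6843/6178264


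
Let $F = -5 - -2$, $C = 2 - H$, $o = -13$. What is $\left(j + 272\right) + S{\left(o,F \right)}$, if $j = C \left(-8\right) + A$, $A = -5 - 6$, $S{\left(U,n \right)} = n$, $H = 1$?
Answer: $250$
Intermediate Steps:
$C = 1$ ($C = 2 - 1 = 1$)
$F = -3$ ($F = -5 + 2 = -3$)
$A = -11$ ($A = -5 - 6 = -11$)
$j = -19$ ($j = 1 \left(-8\right) - 11 = -8 - 11 = -19$)
$\left(j + 272\right) + S{\left(o,F \right)} = \left(-19 + 272\right) - 3 = 253 - 3 = 250$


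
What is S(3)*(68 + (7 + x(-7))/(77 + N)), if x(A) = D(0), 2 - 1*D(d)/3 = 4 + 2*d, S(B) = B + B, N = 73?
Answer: 10201/25 ≈ 408.04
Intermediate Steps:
S(B) = 2*B
D(d) = -6 - 6*d (D(d) = 6 - 3*(4 + 2*d) = 6 + (-12 - 6*d) = -6 - 6*d)
x(A) = -6 (x(A) = -6 - 6*0 = -6 + 0 = -6)
S(3)*(68 + (7 + x(-7))/(77 + N)) = (2*3)*(68 + (7 - 6)/(77 + 73)) = 6*(68 + 1/150) = 6*(10201/150) = 10201/25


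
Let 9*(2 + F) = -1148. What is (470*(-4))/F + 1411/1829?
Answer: 16295953/1066307 ≈ 15.283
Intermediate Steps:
F = -1166/9 (F = -2 + (⅑)*(-1148) = -2 - 1148/9 = -1166/9 ≈ -129.56)
(470*(-4))/F + 1411/1829 = (470*(-4))/(-1166/9) + 1411/1829 = -1880*(-9/1166) + 1411*(1/1829) = 8460/583 + 1411/1829 = 16295953/1066307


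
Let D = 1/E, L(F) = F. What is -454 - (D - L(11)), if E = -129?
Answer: -57146/129 ≈ -442.99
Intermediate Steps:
D = -1/129 (D = 1/(-129) = -1/129 ≈ -0.0077519)
-454 - (D - L(11)) = -454 - (-1/129 - 1*11) = -454 - (-1/129 - 11) = -454 - 1*(-1420/129) = -454 + 1420/129 = -57146/129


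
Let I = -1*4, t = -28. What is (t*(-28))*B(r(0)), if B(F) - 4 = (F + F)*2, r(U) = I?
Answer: -9408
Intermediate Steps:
I = -4
r(U) = -4
B(F) = 4 + 4*F (B(F) = 4 + (F + F)*2 = 4 + (2*F)*2 = 4 + 4*F)
(t*(-28))*B(r(0)) = (-28*(-28))*(4 + 4*(-4)) = 784*(4 - 16) = 784*(-12) = -9408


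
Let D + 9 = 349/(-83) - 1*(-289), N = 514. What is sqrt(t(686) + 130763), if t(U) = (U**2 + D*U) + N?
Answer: sqrt(5449670855)/83 ≈ 889.42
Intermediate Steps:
D = 22891/83 (D = -9 + (349/(-83) - 1*(-289)) = -9 + (349*(-1/83) + 289) = -9 + (-349/83 + 289) = -9 + 23638/83 = 22891/83 ≈ 275.79)
t(U) = 514 + U**2 + 22891*U/83 (t(U) = (U**2 + 22891*U/83) + 514 = 514 + U**2 + 22891*U/83)
sqrt(t(686) + 130763) = sqrt((514 + 686**2 + (22891/83)*686) + 130763) = sqrt((514 + 470596 + 15703226/83) + 130763) = sqrt(54805356/83 + 130763) = sqrt(65658685/83) = sqrt(5449670855)/83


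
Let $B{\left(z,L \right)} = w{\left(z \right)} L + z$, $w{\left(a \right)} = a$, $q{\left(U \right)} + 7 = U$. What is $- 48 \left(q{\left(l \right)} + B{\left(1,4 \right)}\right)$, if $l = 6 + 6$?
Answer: $-480$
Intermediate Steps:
$l = 12$
$q{\left(U \right)} = -7 + U$
$B{\left(z,L \right)} = z + L z$ ($B{\left(z,L \right)} = z L + z = L z + z = z + L z$)
$- 48 \left(q{\left(l \right)} + B{\left(1,4 \right)}\right) = - 48 \left(\left(-7 + 12\right) + 1 \left(1 + 4\right)\right) = - 48 \left(5 + 1 \cdot 5\right) = - 48 \left(5 + 5\right) = \left(-48\right) 10 = -480$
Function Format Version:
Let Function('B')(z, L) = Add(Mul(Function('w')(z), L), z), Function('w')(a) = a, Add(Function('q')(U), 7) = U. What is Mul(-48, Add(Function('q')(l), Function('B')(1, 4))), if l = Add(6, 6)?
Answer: -480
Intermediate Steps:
l = 12
Function('q')(U) = Add(-7, U)
Function('B')(z, L) = Add(z, Mul(L, z)) (Function('B')(z, L) = Add(Mul(z, L), z) = Add(Mul(L, z), z) = Add(z, Mul(L, z)))
Mul(-48, Add(Function('q')(l), Function('B')(1, 4))) = Mul(-48, Add(Add(-7, 12), Mul(1, Add(1, 4)))) = Mul(-48, Add(5, Mul(1, 5))) = Mul(-48, Add(5, 5)) = Mul(-48, 10) = -480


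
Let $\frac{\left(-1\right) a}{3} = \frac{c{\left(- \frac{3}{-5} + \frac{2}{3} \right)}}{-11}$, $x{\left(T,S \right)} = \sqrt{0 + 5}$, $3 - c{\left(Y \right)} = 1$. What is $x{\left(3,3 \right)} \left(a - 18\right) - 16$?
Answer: $-16 - \frac{192 \sqrt{5}}{11} \approx -55.03$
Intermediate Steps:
$c{\left(Y \right)} = 2$ ($c{\left(Y \right)} = 3 - 1 = 2$)
$x{\left(T,S \right)} = \sqrt{5}$
$a = \frac{6}{11}$ ($a = - 3 \frac{2}{-11} = - 3 \cdot 2 \left(- \frac{1}{11}\right) = \left(-3\right) \left(- \frac{2}{11}\right) = \frac{6}{11} \approx 0.54545$)
$x{\left(3,3 \right)} \left(a - 18\right) - 16 = \sqrt{5} \left(\frac{6}{11} - 18\right) - 16 = \sqrt{5} \left(- \frac{192}{11}\right) - 16 = - \frac{192 \sqrt{5}}{11} - 16 = -16 - \frac{192 \sqrt{5}}{11}$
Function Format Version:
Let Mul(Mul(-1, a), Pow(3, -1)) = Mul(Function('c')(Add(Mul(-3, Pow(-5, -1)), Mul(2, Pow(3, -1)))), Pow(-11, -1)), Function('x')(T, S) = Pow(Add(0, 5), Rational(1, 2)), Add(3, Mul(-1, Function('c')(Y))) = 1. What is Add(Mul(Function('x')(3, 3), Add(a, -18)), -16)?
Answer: Add(-16, Mul(Rational(-192, 11), Pow(5, Rational(1, 2)))) ≈ -55.030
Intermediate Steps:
Function('c')(Y) = 2 (Function('c')(Y) = Add(3, Mul(-1, 1)) = Add(3, -1) = 2)
Function('x')(T, S) = Pow(5, Rational(1, 2))
a = Rational(6, 11) (a = Mul(-3, Mul(2, Pow(-11, -1))) = Mul(-3, Mul(2, Rational(-1, 11))) = Mul(-3, Rational(-2, 11)) = Rational(6, 11) ≈ 0.54545)
Add(Mul(Function('x')(3, 3), Add(a, -18)), -16) = Add(Mul(Pow(5, Rational(1, 2)), Add(Rational(6, 11), -18)), -16) = Add(Mul(Pow(5, Rational(1, 2)), Rational(-192, 11)), -16) = Add(Mul(Rational(-192, 11), Pow(5, Rational(1, 2))), -16) = Add(-16, Mul(Rational(-192, 11), Pow(5, Rational(1, 2))))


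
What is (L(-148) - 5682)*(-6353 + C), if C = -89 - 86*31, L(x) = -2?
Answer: 51769872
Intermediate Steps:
C = -2755 (C = -89 - 2666 = -2755)
(L(-148) - 5682)*(-6353 + C) = (-2 - 5682)*(-6353 - 2755) = -5684*(-9108) = 51769872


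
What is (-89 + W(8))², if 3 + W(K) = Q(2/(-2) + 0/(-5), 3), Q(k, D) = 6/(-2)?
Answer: 9025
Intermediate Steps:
Q(k, D) = -3 (Q(k, D) = 6*(-½) = -3)
W(K) = -6 (W(K) = -3 - 3 = -6)
(-89 + W(8))² = (-89 - 6)² = (-95)² = 9025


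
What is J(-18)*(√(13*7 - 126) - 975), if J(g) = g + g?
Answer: 35100 - 36*I*√35 ≈ 35100.0 - 212.98*I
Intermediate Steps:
J(g) = 2*g
J(-18)*(√(13*7 - 126) - 975) = (2*(-18))*(√(13*7 - 126) - 975) = -36*(√(91 - 126) - 975) = -36*(√(-35) - 975) = -36*(I*√35 - 975) = -36*(-975 + I*√35) = 35100 - 36*I*√35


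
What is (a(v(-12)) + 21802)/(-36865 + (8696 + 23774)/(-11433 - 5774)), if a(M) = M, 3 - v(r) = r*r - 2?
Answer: -124251747/211456175 ≈ -0.58760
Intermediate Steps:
v(r) = 5 - r² (v(r) = 3 - (r*r - 2) = 3 - (r² - 2) = 3 - (-2 + r²) = 3 + (2 - r²) = 5 - r²)
(a(v(-12)) + 21802)/(-36865 + (8696 + 23774)/(-11433 - 5774)) = ((5 - 1*(-12)²) + 21802)/(-36865 + (8696 + 23774)/(-11433 - 5774)) = ((5 - 1*144) + 21802)/(-36865 + 32470/(-17207)) = ((5 - 144) + 21802)/(-36865 + 32470*(-1/17207)) = (-139 + 21802)/(-36865 - 32470/17207) = 21663/(-634368525/17207) = 21663*(-17207/634368525) = -124251747/211456175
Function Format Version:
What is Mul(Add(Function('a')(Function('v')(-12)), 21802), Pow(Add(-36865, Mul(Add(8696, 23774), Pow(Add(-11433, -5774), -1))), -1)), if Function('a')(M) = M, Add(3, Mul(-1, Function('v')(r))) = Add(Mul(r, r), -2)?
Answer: Rational(-124251747, 211456175) ≈ -0.58760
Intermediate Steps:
Function('v')(r) = Add(5, Mul(-1, Pow(r, 2))) (Function('v')(r) = Add(3, Mul(-1, Add(Mul(r, r), -2))) = Add(3, Mul(-1, Add(Pow(r, 2), -2))) = Add(3, Mul(-1, Add(-2, Pow(r, 2)))) = Add(3, Add(2, Mul(-1, Pow(r, 2)))) = Add(5, Mul(-1, Pow(r, 2))))
Mul(Add(Function('a')(Function('v')(-12)), 21802), Pow(Add(-36865, Mul(Add(8696, 23774), Pow(Add(-11433, -5774), -1))), -1)) = Mul(Add(Add(5, Mul(-1, Pow(-12, 2))), 21802), Pow(Add(-36865, Mul(Add(8696, 23774), Pow(Add(-11433, -5774), -1))), -1)) = Mul(Add(Add(5, Mul(-1, 144)), 21802), Pow(Add(-36865, Mul(32470, Pow(-17207, -1))), -1)) = Mul(Add(Add(5, -144), 21802), Pow(Add(-36865, Mul(32470, Rational(-1, 17207))), -1)) = Mul(Add(-139, 21802), Pow(Add(-36865, Rational(-32470, 17207)), -1)) = Mul(21663, Pow(Rational(-634368525, 17207), -1)) = Mul(21663, Rational(-17207, 634368525)) = Rational(-124251747, 211456175)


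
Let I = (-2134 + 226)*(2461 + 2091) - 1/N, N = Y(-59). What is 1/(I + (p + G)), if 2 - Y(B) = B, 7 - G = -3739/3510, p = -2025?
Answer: -214110/1860023447171 ≈ -1.1511e-7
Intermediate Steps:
G = 28309/3510 (G = 7 - (-3739)/3510 = 7 - 1*(-3739/3510) = 7 + 3739/3510 = 28309/3510 ≈ 8.0652)
Y(B) = 2 - B
N = 61 (N = 2 - 1*(-59) = 2 + 59 = 61)
I = -529798177/61 (I = (-2134 + 226)*(2461 + 2091) - 1/61 = -1908*4552 - 1*1/61 = -8685216 - 1/61 = -529798177/61 ≈ -8.6852e+6)
1/(I + (p + G)) = 1/(-529798177/61 + (-2025 + 28309/3510)) = 1/(-529798177/61 - 7079441/3510) = 1/(-1860023447171/214110) = -214110/1860023447171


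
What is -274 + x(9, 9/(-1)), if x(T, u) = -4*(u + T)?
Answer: -274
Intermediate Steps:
x(T, u) = -4*T - 4*u (x(T, u) = -4*(T + u) = -4*T - 4*u)
-274 + x(9, 9/(-1)) = -274 + (-4*9 - 36/(-1)) = -274 + (-36 - 36*(-1)) = -274 + (-36 - 4*(-9)) = -274 + (-36 + 36) = -274 + 0 = -274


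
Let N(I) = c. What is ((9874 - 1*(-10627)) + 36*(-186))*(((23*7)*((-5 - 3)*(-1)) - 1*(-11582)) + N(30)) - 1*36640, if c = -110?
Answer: 176115160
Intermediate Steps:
N(I) = -110
((9874 - 1*(-10627)) + 36*(-186))*(((23*7)*((-5 - 3)*(-1)) - 1*(-11582)) + N(30)) - 1*36640 = ((9874 - 1*(-10627)) + 36*(-186))*(((23*7)*((-5 - 3)*(-1)) - 1*(-11582)) - 110) - 1*36640 = ((9874 + 10627) - 6696)*((161*(-8*(-1)) + 11582) - 110) - 36640 = (20501 - 6696)*((161*8 + 11582) - 110) - 36640 = 13805*((1288 + 11582) - 110) - 36640 = 13805*(12870 - 110) - 36640 = 13805*12760 - 36640 = 176151800 - 36640 = 176115160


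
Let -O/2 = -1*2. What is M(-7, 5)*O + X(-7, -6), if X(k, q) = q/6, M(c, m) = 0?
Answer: -1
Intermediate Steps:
X(k, q) = q/6 (X(k, q) = q*(⅙) = q/6)
O = 4 (O = -(-2)*2 = -2*(-2) = 4)
M(-7, 5)*O + X(-7, -6) = 0*4 + (⅙)*(-6) = 0 - 1 = -1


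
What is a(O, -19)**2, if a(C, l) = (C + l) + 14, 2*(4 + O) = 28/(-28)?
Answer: 361/4 ≈ 90.250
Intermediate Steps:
O = -9/2 (O = -4 + (28/(-28))/2 = -4 + (28*(-1/28))/2 = -4 + (1/2)*(-1) = -4 - 1/2 = -9/2 ≈ -4.5000)
a(C, l) = 14 + C + l
a(O, -19)**2 = (14 - 9/2 - 19)**2 = (-19/2)**2 = 361/4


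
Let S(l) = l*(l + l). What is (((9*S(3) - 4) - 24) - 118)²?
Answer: 256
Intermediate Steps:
S(l) = 2*l² (S(l) = l*(2*l) = 2*l²)
(((9*S(3) - 4) - 24) - 118)² = (((9*(2*3²) - 4) - 24) - 118)² = (((9*(2*9) - 4) - 24) - 118)² = (((9*18 - 4) - 24) - 118)² = (((162 - 4) - 24) - 118)² = ((158 - 24) - 118)² = (134 - 118)² = 16² = 256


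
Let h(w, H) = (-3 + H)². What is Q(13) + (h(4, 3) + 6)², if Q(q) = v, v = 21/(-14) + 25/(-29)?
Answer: 1951/58 ≈ 33.638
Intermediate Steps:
v = -137/58 (v = 21*(-1/14) + 25*(-1/29) = -3/2 - 25/29 = -137/58 ≈ -2.3621)
Q(q) = -137/58
Q(13) + (h(4, 3) + 6)² = -137/58 + ((-3 + 3)² + 6)² = -137/58 + (0² + 6)² = -137/58 + (0 + 6)² = -137/58 + 6² = -137/58 + 36 = 1951/58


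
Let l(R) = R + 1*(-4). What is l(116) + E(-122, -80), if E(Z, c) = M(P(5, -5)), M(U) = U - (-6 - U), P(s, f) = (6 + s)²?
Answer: 360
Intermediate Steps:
M(U) = 6 + 2*U (M(U) = U + (6 + U) = 6 + 2*U)
E(Z, c) = 248 (E(Z, c) = 6 + 2*(6 + 5)² = 6 + 2*11² = 6 + 2*121 = 6 + 242 = 248)
l(R) = -4 + R (l(R) = R - 4 = -4 + R)
l(116) + E(-122, -80) = (-4 + 116) + 248 = 112 + 248 = 360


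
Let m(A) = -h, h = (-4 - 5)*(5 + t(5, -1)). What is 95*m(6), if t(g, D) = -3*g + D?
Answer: -9405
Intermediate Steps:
t(g, D) = D - 3*g
h = 99 (h = (-4 - 5)*(5 + (-1 - 3*5)) = -9*(5 + (-1 - 15)) = -9*(5 - 16) = -9*(-11) = 99)
m(A) = -99 (m(A) = -1*99 = -99)
95*m(6) = 95*(-99) = -9405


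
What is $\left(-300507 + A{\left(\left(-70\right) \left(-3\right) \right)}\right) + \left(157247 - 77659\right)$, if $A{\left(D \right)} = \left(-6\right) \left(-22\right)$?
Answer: $-220787$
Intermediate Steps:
$A{\left(D \right)} = 132$
$\left(-300507 + A{\left(\left(-70\right) \left(-3\right) \right)}\right) + \left(157247 - 77659\right) = \left(-300507 + 132\right) + \left(157247 - 77659\right) = -300375 + \left(157247 - 77659\right) = -300375 + 79588 = -220787$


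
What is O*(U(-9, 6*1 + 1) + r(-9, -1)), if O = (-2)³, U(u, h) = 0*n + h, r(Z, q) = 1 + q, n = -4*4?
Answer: -56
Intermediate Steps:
n = -16
U(u, h) = h (U(u, h) = 0*(-16) + h = 0 + h = h)
O = -8
O*(U(-9, 6*1 + 1) + r(-9, -1)) = -8*((6*1 + 1) + (1 - 1)) = -8*((6 + 1) + 0) = -8*(7 + 0) = -8*7 = -56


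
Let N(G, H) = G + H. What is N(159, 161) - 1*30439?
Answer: -30119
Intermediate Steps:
N(159, 161) - 1*30439 = (159 + 161) - 1*30439 = 320 - 30439 = -30119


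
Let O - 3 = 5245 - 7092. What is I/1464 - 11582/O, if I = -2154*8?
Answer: -308745/56242 ≈ -5.4896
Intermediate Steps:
I = -17232
O = -1844 (O = 3 + (5245 - 7092) = 3 - 1847 = -1844)
I/1464 - 11582/O = -17232/1464 - 11582/(-1844) = -17232*1/1464 - 11582*(-1/1844) = -718/61 + 5791/922 = -308745/56242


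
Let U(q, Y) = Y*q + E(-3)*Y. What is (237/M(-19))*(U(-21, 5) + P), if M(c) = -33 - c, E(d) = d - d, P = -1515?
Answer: 191970/7 ≈ 27424.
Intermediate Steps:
E(d) = 0
U(q, Y) = Y*q (U(q, Y) = Y*q + 0*Y = Y*q + 0 = Y*q)
(237/M(-19))*(U(-21, 5) + P) = (237/(-33 - 1*(-19)))*(5*(-21) - 1515) = (237/(-33 + 19))*(-105 - 1515) = (237/(-14))*(-1620) = (237*(-1/14))*(-1620) = -237/14*(-1620) = 191970/7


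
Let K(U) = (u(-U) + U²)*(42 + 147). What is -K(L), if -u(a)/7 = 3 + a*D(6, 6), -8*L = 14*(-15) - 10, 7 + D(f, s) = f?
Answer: -410319/4 ≈ -1.0258e+5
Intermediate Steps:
D(f, s) = -7 + f
L = 55/2 (L = -(14*(-15) - 10)/8 = -(-210 - 10)/8 = -⅛*(-220) = 55/2 ≈ 27.500)
u(a) = -21 + 7*a (u(a) = -7*(3 + a*(-7 + 6)) = -7*(3 + a*(-1)) = -7*(3 - a) = -21 + 7*a)
K(U) = -3969 - 1323*U + 189*U² (K(U) = ((-21 + 7*(-U)) + U²)*(42 + 147) = ((-21 - 7*U) + U²)*189 = (-21 + U² - 7*U)*189 = -3969 - 1323*U + 189*U²)
-K(L) = -(-3969 - 1323*55/2 + 189*(55/2)²) = -(-3969 - 72765/2 + 189*(3025/4)) = -(-3969 - 72765/2 + 571725/4) = -1*410319/4 = -410319/4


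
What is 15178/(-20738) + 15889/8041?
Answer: 103729892/83377129 ≈ 1.2441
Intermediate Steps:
15178/(-20738) + 15889/8041 = 15178*(-1/20738) + 15889*(1/8041) = -7589/10369 + 15889/8041 = 103729892/83377129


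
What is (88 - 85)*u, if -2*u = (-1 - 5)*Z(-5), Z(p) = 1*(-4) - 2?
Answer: -54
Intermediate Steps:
Z(p) = -6 (Z(p) = -4 - 2 = -6)
u = -18 (u = -(-1 - 5)*(-6)/2 = -(-3)*(-6) = -½*36 = -18)
(88 - 85)*u = (88 - 85)*(-18) = 3*(-18) = -54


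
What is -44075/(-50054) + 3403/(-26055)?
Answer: 978040363/1304156970 ≈ 0.74994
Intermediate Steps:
-44075/(-50054) + 3403/(-26055) = -44075*(-1/50054) + 3403*(-1/26055) = 44075/50054 - 3403/26055 = 978040363/1304156970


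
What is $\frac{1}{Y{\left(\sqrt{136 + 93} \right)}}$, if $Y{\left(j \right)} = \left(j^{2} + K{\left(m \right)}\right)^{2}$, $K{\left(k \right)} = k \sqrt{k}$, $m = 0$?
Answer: $\frac{1}{52441} \approx 1.9069 \cdot 10^{-5}$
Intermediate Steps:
$K{\left(k \right)} = k^{\frac{3}{2}}$
$Y{\left(j \right)} = j^{4}$ ($Y{\left(j \right)} = \left(j^{2} + 0^{\frac{3}{2}}\right)^{2} = \left(j^{2} + 0\right)^{2} = \left(j^{2}\right)^{2} = j^{4}$)
$\frac{1}{Y{\left(\sqrt{136 + 93} \right)}} = \frac{1}{\left(\sqrt{136 + 93}\right)^{4}} = \frac{1}{\left(\sqrt{229}\right)^{4}} = \frac{1}{52441}$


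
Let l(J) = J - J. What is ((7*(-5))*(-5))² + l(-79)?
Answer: 30625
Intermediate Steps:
l(J) = 0
((7*(-5))*(-5))² + l(-79) = ((7*(-5))*(-5))² + 0 = (-35*(-5))² + 0 = 175² + 0 = 30625 + 0 = 30625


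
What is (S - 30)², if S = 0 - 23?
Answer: 2809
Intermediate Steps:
S = -23
(S - 30)² = (-23 - 30)² = (-53)² = 2809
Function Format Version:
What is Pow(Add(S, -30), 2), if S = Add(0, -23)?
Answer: 2809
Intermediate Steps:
S = -23
Pow(Add(S, -30), 2) = Pow(Add(-23, -30), 2) = Pow(-53, 2) = 2809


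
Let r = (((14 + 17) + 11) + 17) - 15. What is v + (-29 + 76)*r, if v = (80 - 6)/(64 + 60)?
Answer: 128253/62 ≈ 2068.6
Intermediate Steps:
v = 37/62 (v = 74/124 = 74*(1/124) = 37/62 ≈ 0.59677)
r = 44 (r = ((31 + 11) + 17) - 15 = (42 + 17) - 15 = 59 - 15 = 44)
v + (-29 + 76)*r = 37/62 + (-29 + 76)*44 = 37/62 + 47*44 = 37/62 + 2068 = 128253/62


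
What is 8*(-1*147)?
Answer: -1176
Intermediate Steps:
8*(-1*147) = 8*(-147) = -1176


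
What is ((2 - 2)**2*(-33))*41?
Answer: 0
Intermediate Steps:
((2 - 2)**2*(-33))*41 = (0**2*(-33))*41 = (0*(-33))*41 = 0*41 = 0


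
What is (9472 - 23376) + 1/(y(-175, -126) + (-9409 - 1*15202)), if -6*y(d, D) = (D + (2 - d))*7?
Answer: -686037266/49341 ≈ -13904.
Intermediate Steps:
y(d, D) = -7/3 - 7*D/6 + 7*d/6 (y(d, D) = -(D + (2 - d))*7/6 = -(2 + D - d)*7/6 = -(14 - 7*d + 7*D)/6 = -7/3 - 7*D/6 + 7*d/6)
(9472 - 23376) + 1/(y(-175, -126) + (-9409 - 1*15202)) = (9472 - 23376) + 1/((-7/3 - 7/6*(-126) + (7/6)*(-175)) + (-9409 - 1*15202)) = -13904 + 1/((-7/3 + 147 - 1225/6) + (-9409 - 15202)) = -13904 + 1/(-119/2 - 24611) = -13904 + 1/(-49341/2) = -13904 - 2/49341 = -686037266/49341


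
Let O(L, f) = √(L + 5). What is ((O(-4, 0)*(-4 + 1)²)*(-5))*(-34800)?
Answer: 1566000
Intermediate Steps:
O(L, f) = √(5 + L)
((O(-4, 0)*(-4 + 1)²)*(-5))*(-34800) = ((√(5 - 4)*(-4 + 1)²)*(-5))*(-34800) = ((√1*(-3)²)*(-5))*(-34800) = ((1*9)*(-5))*(-34800) = (9*(-5))*(-34800) = -45*(-34800) = 1566000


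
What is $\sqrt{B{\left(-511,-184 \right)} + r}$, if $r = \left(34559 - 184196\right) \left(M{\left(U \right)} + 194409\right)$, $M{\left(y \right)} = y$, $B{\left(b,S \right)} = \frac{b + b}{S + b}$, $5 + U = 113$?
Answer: $\frac{i \sqrt{14059379851704935}}{695} \approx 1.7061 \cdot 10^{5} i$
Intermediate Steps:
$U = 108$ ($U = -5 + 113 = 108$)
$B{\left(b,S \right)} = \frac{2 b}{S + b}$
$r = -29106940329$ ($r = \left(34559 - 184196\right) \left(108 + 194409\right) = \left(-149637\right) 194517 = -29106940329$)
$\sqrt{B{\left(-511,-184 \right)} + r} = \sqrt{2 \left(-511\right) \frac{1}{-184 - 511} - 29106940329} = \sqrt{2 \left(-511\right) \frac{1}{-695} - 29106940329} = \sqrt{2 \left(-511\right) \left(- \frac{1}{695}\right) - 29106940329} = \sqrt{\frac{1022}{695} - 29106940329} = \sqrt{- \frac{20229323527633}{695}} = \frac{i \sqrt{14059379851704935}}{695}$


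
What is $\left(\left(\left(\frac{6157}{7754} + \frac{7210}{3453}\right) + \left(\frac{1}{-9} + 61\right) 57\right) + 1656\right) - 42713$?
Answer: $- \frac{1006280445725}{26774562} \approx -37583.0$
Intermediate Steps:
$\left(\left(\left(\frac{6157}{7754} + \frac{7210}{3453}\right) + \left(\frac{1}{-9} + 61\right) 57\right) + 1656\right) - 42713 = \left(\left(\left(6157 \cdot \frac{1}{7754} + 7210 \cdot \frac{1}{3453}\right) + \left(- \frac{1}{9} + 61\right) 57\right) + 1656\right) - 42713 = \left(\left(\left(\frac{6157}{7754} + \frac{7210}{3453}\right) + \frac{548}{9} \cdot 57\right) + 1656\right) - 42713 = \left(\left(\frac{77166461}{26774562} + \frac{10412}{3}\right) + 1656\right) - 42713 = \left(\frac{93002746309}{26774562} + 1656\right) - 42713 = \frac{137341420981}{26774562} - 42713 = - \frac{1006280445725}{26774562}$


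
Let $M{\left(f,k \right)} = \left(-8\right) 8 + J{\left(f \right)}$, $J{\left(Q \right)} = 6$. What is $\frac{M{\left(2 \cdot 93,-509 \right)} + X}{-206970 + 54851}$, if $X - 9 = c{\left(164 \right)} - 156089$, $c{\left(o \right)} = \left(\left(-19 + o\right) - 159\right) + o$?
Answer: $\frac{155988}{152119} \approx 1.0254$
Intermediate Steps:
$M{\left(f,k \right)} = -58$ ($M{\left(f,k \right)} = \left(-8\right) 8 + 6 = -64 + 6 = -58$)
$c{\left(o \right)} = -178 + 2 o$ ($c{\left(o \right)} = \left(-178 + o\right) + o = -178 + 2 o$)
$X = -155930$ ($X = 9 + \left(\left(-178 + 2 \cdot 164\right) - 156089\right) = 9 + \left(\left(-178 + 328\right) - 156089\right) = 9 + \left(150 - 156089\right) = 9 - 155939 = -155930$)
$\frac{M{\left(2 \cdot 93,-509 \right)} + X}{-206970 + 54851} = \frac{-58 - 155930}{-206970 + 54851} = - \frac{155988}{-152119} = \left(-155988\right) \left(- \frac{1}{152119}\right) = \frac{155988}{152119}$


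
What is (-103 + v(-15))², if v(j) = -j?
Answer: 7744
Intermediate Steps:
(-103 + v(-15))² = (-103 - 1*(-15))² = (-103 + 15)² = (-88)² = 7744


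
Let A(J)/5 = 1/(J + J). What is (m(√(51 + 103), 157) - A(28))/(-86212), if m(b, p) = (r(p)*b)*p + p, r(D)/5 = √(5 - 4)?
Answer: -8787/4827872 - 785*√154/86212 ≈ -0.11482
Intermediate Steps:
r(D) = 5 (r(D) = 5*√(5 - 4) = 5*√1 = 5*1 = 5)
A(J) = 5/(2*J) (A(J) = 5/(J + J) = 5/((2*J)) = 5*(1/(2*J)) = 5/(2*J))
m(b, p) = p + 5*b*p (m(b, p) = (5*b)*p + p = 5*b*p + p = p + 5*b*p)
(m(√(51 + 103), 157) - A(28))/(-86212) = (157*(1 + 5*√(51 + 103)) - 5/(2*28))/(-86212) = (157*(1 + 5*√154) - 5/(2*28))*(-1/86212) = ((157 + 785*√154) - 1*5/56)*(-1/86212) = ((157 + 785*√154) - 5/56)*(-1/86212) = (8787/56 + 785*√154)*(-1/86212) = -8787/4827872 - 785*√154/86212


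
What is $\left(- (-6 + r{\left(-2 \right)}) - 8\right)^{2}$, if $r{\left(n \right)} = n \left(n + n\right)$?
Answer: $100$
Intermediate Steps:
$r{\left(n \right)} = 2 n^{2}$ ($r{\left(n \right)} = n 2 n = 2 n^{2}$)
$\left(- (-6 + r{\left(-2 \right)}) - 8\right)^{2} = \left(- (-6 + 2 \left(-2\right)^{2}) - 8\right)^{2} = \left(- (-6 + 2 \cdot 4) - 8\right)^{2} = \left(- (-6 + 8) - 8\right)^{2} = \left(\left(-1\right) 2 - 8\right)^{2} = \left(-2 - 8\right)^{2} = \left(-10\right)^{2} = 100$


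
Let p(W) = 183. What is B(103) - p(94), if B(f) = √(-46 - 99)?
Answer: -183 + I*√145 ≈ -183.0 + 12.042*I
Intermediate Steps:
B(f) = I*√145 (B(f) = √(-145) = I*√145)
B(103) - p(94) = I*√145 - 1*183 = I*√145 - 183 = -183 + I*√145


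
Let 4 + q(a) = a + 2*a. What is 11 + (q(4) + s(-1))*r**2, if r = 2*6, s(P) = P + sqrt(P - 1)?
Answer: 1019 + 144*I*sqrt(2) ≈ 1019.0 + 203.65*I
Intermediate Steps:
s(P) = P + sqrt(-1 + P)
q(a) = -4 + 3*a (q(a) = -4 + (a + 2*a) = -4 + 3*a)
r = 12
11 + (q(4) + s(-1))*r**2 = 11 + ((-4 + 3*4) + (-1 + sqrt(-1 - 1)))*12**2 = 11 + ((-4 + 12) + (-1 + sqrt(-2)))*144 = 11 + (8 + (-1 + I*sqrt(2)))*144 = 11 + (7 + I*sqrt(2))*144 = 11 + (1008 + 144*I*sqrt(2)) = 1019 + 144*I*sqrt(2)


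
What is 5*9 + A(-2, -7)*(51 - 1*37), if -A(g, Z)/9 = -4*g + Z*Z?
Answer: -7137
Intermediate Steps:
A(g, Z) = -9*Z² + 36*g (A(g, Z) = -9*(-4*g + Z*Z) = -9*(-4*g + Z²) = -9*(Z² - 4*g) = -9*Z² + 36*g)
5*9 + A(-2, -7)*(51 - 1*37) = 5*9 + (-9*(-7)² + 36*(-2))*(51 - 1*37) = 45 + (-9*49 - 72)*(51 - 37) = 45 + (-441 - 72)*14 = 45 - 513*14 = 45 - 7182 = -7137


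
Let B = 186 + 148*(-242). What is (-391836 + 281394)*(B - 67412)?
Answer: 11380164564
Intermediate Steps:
B = -35630 (B = 186 - 35816 = -35630)
(-391836 + 281394)*(B - 67412) = (-391836 + 281394)*(-35630 - 67412) = -110442*(-103042) = 11380164564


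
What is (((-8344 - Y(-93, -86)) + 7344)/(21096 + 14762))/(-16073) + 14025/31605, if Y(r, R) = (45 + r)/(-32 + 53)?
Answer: 269442634987/607180125419 ≈ 0.44376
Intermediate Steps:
Y(r, R) = 15/7 + r/21 (Y(r, R) = (45 + r)/21 = (45 + r)*(1/21) = 15/7 + r/21)
(((-8344 - Y(-93, -86)) + 7344)/(21096 + 14762))/(-16073) + 14025/31605 = (((-8344 - (15/7 + (1/21)*(-93))) + 7344)/(21096 + 14762))/(-16073) + 14025/31605 = (((-8344 - (15/7 - 31/7)) + 7344)/35858)*(-1/16073) + 14025*(1/31605) = (((-8344 - 1*(-16/7)) + 7344)*(1/35858))*(-1/16073) + 935/2107 = (((-8344 + 16/7) + 7344)*(1/35858))*(-1/16073) + 935/2107 = ((-58392/7 + 7344)*(1/35858))*(-1/16073) + 935/2107 = -6984/7*1/35858*(-1/16073) + 935/2107 = -3492/125503*(-1/16073) + 935/2107 = 3492/2017209719 + 935/2107 = 269442634987/607180125419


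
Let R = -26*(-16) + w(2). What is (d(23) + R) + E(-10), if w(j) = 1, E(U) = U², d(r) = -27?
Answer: 490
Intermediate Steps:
R = 417 (R = -26*(-16) + 1 = 416 + 1 = 417)
(d(23) + R) + E(-10) = (-27 + 417) + (-10)² = 390 + 100 = 490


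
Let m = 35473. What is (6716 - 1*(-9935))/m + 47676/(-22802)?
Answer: -655767323/404427673 ≈ -1.6215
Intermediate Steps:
(6716 - 1*(-9935))/m + 47676/(-22802) = (6716 - 1*(-9935))/35473 + 47676/(-22802) = (6716 + 9935)*(1/35473) + 47676*(-1/22802) = 16651*(1/35473) - 23838/11401 = 16651/35473 - 23838/11401 = -655767323/404427673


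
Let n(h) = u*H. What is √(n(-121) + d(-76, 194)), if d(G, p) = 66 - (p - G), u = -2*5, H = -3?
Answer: I*√174 ≈ 13.191*I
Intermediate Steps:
u = -10
d(G, p) = 66 + G - p (d(G, p) = 66 + (G - p) = 66 + G - p)
n(h) = 30 (n(h) = -10*(-3) = 30)
√(n(-121) + d(-76, 194)) = √(30 + (66 - 76 - 1*194)) = √(30 + (66 - 76 - 194)) = √(30 - 204) = √(-174) = I*√174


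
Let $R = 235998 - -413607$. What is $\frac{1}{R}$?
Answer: $\frac{1}{649605} \approx 1.5394 \cdot 10^{-6}$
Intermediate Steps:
$R = 649605$ ($R = 235998 + 413607 = 649605$)
$\frac{1}{R} = \frac{1}{649605}$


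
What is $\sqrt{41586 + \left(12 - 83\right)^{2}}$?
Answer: $\sqrt{46627} \approx 215.93$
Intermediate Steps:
$\sqrt{41586 + \left(12 - 83\right)^{2}} = \sqrt{41586 + \left(-71\right)^{2}} = \sqrt{41586 + 5041} = \sqrt{46627}$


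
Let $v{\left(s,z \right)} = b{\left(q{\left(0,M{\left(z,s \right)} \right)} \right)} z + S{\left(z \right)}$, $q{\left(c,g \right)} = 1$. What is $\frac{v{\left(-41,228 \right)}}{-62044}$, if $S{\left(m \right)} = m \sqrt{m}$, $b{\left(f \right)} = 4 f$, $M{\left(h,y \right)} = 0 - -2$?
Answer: $- \frac{228}{15511} - \frac{114 \sqrt{57}}{15511} \approx -0.070188$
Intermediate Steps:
$M{\left(h,y \right)} = 2$ ($M{\left(h,y \right)} = 0 + 2 = 2$)
$S{\left(m \right)} = m^{\frac{3}{2}}$
$v{\left(s,z \right)} = z^{\frac{3}{2}} + 4 z$ ($v{\left(s,z \right)} = 4 \cdot 1 z + z^{\frac{3}{2}} = 4 z + z^{\frac{3}{2}} = z^{\frac{3}{2}} + 4 z$)
$\frac{v{\left(-41,228 \right)}}{-62044} = \frac{228^{\frac{3}{2}} + 4 \cdot 228}{-62044} = \left(456 \sqrt{57} + 912\right) \left(- \frac{1}{62044}\right) = \left(912 + 456 \sqrt{57}\right) \left(- \frac{1}{62044}\right) = - \frac{228}{15511} - \frac{114 \sqrt{57}}{15511}$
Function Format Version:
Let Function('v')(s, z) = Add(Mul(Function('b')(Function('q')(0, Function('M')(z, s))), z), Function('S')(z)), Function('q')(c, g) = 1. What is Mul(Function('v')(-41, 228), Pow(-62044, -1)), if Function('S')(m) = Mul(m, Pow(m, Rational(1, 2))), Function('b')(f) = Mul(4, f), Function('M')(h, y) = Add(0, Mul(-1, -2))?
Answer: Add(Rational(-228, 15511), Mul(Rational(-114, 15511), Pow(57, Rational(1, 2)))) ≈ -0.070188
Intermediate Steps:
Function('M')(h, y) = 2 (Function('M')(h, y) = Add(0, 2) = 2)
Function('S')(m) = Pow(m, Rational(3, 2))
Function('v')(s, z) = Add(Pow(z, Rational(3, 2)), Mul(4, z)) (Function('v')(s, z) = Add(Mul(Mul(4, 1), z), Pow(z, Rational(3, 2))) = Add(Mul(4, z), Pow(z, Rational(3, 2))) = Add(Pow(z, Rational(3, 2)), Mul(4, z)))
Mul(Function('v')(-41, 228), Pow(-62044, -1)) = Mul(Add(Pow(228, Rational(3, 2)), Mul(4, 228)), Pow(-62044, -1)) = Mul(Add(Mul(456, Pow(57, Rational(1, 2))), 912), Rational(-1, 62044)) = Mul(Add(912, Mul(456, Pow(57, Rational(1, 2)))), Rational(-1, 62044)) = Add(Rational(-228, 15511), Mul(Rational(-114, 15511), Pow(57, Rational(1, 2))))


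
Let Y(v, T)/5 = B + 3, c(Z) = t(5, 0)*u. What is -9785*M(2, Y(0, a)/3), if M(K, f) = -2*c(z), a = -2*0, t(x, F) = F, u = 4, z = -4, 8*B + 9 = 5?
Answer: 0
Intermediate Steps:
B = -½ (B = -9/8 + (⅛)*5 = -9/8 + 5/8 = -½ ≈ -0.50000)
c(Z) = 0 (c(Z) = 0*4 = 0)
a = 0
Y(v, T) = 25/2 (Y(v, T) = 5*(-½ + 3) = 5*(5/2) = 25/2)
M(K, f) = 0 (M(K, f) = -2*0 = 0)
-9785*M(2, Y(0, a)/3) = -9785*0 = 0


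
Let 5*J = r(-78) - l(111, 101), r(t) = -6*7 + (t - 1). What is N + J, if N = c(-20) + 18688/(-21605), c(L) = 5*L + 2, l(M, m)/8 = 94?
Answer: -5908211/21605 ≈ -273.46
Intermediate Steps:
l(M, m) = 752 (l(M, m) = 8*94 = 752)
c(L) = 2 + 5*L
r(t) = -43 + t (r(t) = -42 + (-1 + t) = -43 + t)
J = -873/5 (J = ((-43 - 78) - 1*752)/5 = (-121 - 752)/5 = (⅕)*(-873) = -873/5 ≈ -174.60)
N = -2135978/21605 (N = (2 + 5*(-20)) + 18688/(-21605) = (2 - 100) + 18688*(-1/21605) = -98 - 18688/21605 = -2135978/21605 ≈ -98.865)
N + J = -2135978/21605 - 873/5 = -5908211/21605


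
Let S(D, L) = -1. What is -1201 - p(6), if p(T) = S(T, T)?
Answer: -1200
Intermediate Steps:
p(T) = -1
-1201 - p(6) = -1201 - 1*(-1) = -1201 + 1 = -1200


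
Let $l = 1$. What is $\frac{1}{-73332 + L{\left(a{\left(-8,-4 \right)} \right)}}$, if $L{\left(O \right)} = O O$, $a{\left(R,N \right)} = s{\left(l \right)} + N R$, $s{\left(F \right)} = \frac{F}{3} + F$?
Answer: $- \frac{9}{649988} \approx -1.3846 \cdot 10^{-5}$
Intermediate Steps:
$s{\left(F \right)} = \frac{4 F}{3}$ ($s{\left(F \right)} = \frac{F}{3} + F = \frac{4 F}{3}$)
$a{\left(R,N \right)} = \frac{4}{3} + N R$ ($a{\left(R,N \right)} = \frac{4}{3} \cdot 1 + N R = \frac{4}{3} + N R$)
$L{\left(O \right)} = O^{2}$
$\frac{1}{-73332 + L{\left(a{\left(-8,-4 \right)} \right)}} = \frac{1}{-73332 + \left(\frac{4}{3} - -32\right)^{2}} = \frac{1}{-73332 + \left(\frac{4}{3} + 32\right)^{2}} = \frac{1}{-73332 + \left(\frac{100}{3}\right)^{2}} = \frac{1}{-73332 + \frac{10000}{9}} = \frac{1}{- \frac{649988}{9}} = - \frac{9}{649988}$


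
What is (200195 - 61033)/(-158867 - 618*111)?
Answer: -139162/227465 ≈ -0.61180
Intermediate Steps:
(200195 - 61033)/(-158867 - 618*111) = 139162/(-158867 - 68598) = 139162/(-227465) = 139162*(-1/227465) = -139162/227465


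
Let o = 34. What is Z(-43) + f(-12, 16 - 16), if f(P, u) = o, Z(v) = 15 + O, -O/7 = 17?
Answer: -70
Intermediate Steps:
O = -119 (O = -7*17 = -119)
Z(v) = -104 (Z(v) = 15 - 119 = -104)
f(P, u) = 34
Z(-43) + f(-12, 16 - 16) = -104 + 34 = -70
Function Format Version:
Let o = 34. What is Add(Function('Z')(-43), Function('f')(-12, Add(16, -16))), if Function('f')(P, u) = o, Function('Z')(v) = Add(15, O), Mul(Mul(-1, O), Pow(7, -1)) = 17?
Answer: -70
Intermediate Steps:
O = -119 (O = Mul(-7, 17) = -119)
Function('Z')(v) = -104 (Function('Z')(v) = Add(15, -119) = -104)
Function('f')(P, u) = 34
Add(Function('Z')(-43), Function('f')(-12, Add(16, -16))) = Add(-104, 34) = -70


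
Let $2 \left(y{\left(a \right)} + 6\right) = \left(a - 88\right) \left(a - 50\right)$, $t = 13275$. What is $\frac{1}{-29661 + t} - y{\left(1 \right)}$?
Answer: $- \frac{17414222}{8193} \approx -2125.5$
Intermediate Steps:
$y{\left(a \right)} = -6 + \frac{\left(-88 + a\right) \left(-50 + a\right)}{2}$ ($y{\left(a \right)} = -6 + \frac{\left(a - 88\right) \left(a - 50\right)}{2} = -6 + \frac{\left(-88 + a\right) \left(-50 + a\right)}{2}$)
$\frac{1}{-29661 + t} - y{\left(1 \right)} = \frac{1}{-29661 + 13275} - \left(2194 + \frac{1^{2}}{2} - 69\right) = \frac{1}{-16386} - \left(2194 + \frac{1}{2} \cdot 1 - 69\right) = - \frac{1}{16386} - \left(2194 + \frac{1}{2} - 69\right) = - \frac{1}{16386} - \frac{4251}{2} = - \frac{17414222}{8193}$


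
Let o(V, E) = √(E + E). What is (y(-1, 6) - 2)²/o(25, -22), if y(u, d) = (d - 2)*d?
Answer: -22*I*√11 ≈ -72.966*I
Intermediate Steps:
y(u, d) = d*(-2 + d) (y(u, d) = (-2 + d)*d = d*(-2 + d))
o(V, E) = √2*√E (o(V, E) = √(2*E) = √2*√E)
(y(-1, 6) - 2)²/o(25, -22) = (6*(-2 + 6) - 2)²/((√2*√(-22))) = (6*4 - 2)²/((√2*(I*√22))) = (24 - 2)²/((2*I*√11)) = 22²*(-I*√11/22) = 484*(-I*√11/22) = -22*I*√11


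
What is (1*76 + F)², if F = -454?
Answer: 142884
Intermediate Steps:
(1*76 + F)² = (1*76 - 454)² = (76 - 454)² = (-378)² = 142884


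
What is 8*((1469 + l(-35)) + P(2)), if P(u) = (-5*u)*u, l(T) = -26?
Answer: 11384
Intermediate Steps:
P(u) = -5*u²
8*((1469 + l(-35)) + P(2)) = 8*((1469 - 26) - 5*2²) = 8*(1443 - 5*4) = 8*(1443 - 20) = 8*1423 = 11384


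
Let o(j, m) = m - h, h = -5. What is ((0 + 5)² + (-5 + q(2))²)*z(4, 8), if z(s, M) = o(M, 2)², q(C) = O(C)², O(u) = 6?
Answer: 48314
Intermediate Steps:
q(C) = 36 (q(C) = 6² = 36)
o(j, m) = 5 + m (o(j, m) = m - 1*(-5) = m + 5 = 5 + m)
z(s, M) = 49 (z(s, M) = (5 + 2)² = 7² = 49)
((0 + 5)² + (-5 + q(2))²)*z(4, 8) = ((0 + 5)² + (-5 + 36)²)*49 = (5² + 31²)*49 = (25 + 961)*49 = 986*49 = 48314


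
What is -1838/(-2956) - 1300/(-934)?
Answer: 1389873/690226 ≈ 2.0136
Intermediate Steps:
-1838/(-2956) - 1300/(-934) = -1838*(-1/2956) - 1300*(-1/934) = 919/1478 + 650/467 = 1389873/690226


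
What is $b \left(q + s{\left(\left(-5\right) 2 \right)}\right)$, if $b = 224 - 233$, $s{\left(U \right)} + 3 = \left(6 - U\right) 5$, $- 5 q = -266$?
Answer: $- \frac{5859}{5} \approx -1171.8$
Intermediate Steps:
$q = \frac{266}{5}$ ($q = \left(- \frac{1}{5}\right) \left(-266\right) = \frac{266}{5} \approx 53.2$)
$s{\left(U \right)} = 27 - 5 U$ ($s{\left(U \right)} = -3 + \left(6 - U\right) 5 = -3 - \left(-30 + 5 U\right) = 27 - 5 U$)
$b = -9$ ($b = 224 - 233 = -9$)
$b \left(q + s{\left(\left(-5\right) 2 \right)}\right) = - 9 \left(\frac{266}{5} - \left(-27 + 5 \left(\left(-5\right) 2\right)\right)\right) = - 9 \left(\frac{266}{5} + \left(27 - -50\right)\right) = - 9 \left(\frac{266}{5} + \left(27 + 50\right)\right) = - 9 \left(\frac{266}{5} + 77\right) = \left(-9\right) \frac{651}{5} = - \frac{5859}{5}$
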